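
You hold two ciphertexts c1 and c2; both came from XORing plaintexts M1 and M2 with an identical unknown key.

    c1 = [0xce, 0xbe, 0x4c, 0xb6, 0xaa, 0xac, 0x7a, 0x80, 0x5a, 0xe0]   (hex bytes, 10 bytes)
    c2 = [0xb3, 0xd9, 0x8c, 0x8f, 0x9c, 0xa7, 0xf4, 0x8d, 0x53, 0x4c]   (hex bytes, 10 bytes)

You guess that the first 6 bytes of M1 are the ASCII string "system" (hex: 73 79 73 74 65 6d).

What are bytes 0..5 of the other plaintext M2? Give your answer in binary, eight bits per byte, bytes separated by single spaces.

First, c1 ⊕ c2 = (M1 ⊕ K) ⊕ (M2 ⊕ K) = M1 ⊕ M2, so the key drops out. Then M2 = (M1 ⊕ M2) ⊕ M1 over the first 6 bytes.
byte 0: (ce xor b3) xor 73 = 7d xor 73 = 0e
byte 1: (be xor d9) xor 79 = 67 xor 79 = 1e
byte 2: (4c xor 8c) xor 73 = c0 xor 73 = b3
byte 3: (b6 xor 8f) xor 74 = 39 xor 74 = 4d
byte 4: (aa xor 9c) xor 65 = 36 xor 65 = 53
byte 5: (ac xor a7) xor 6d = 0b xor 6d = 66

00001110 00011110 10110011 01001101 01010011 01100110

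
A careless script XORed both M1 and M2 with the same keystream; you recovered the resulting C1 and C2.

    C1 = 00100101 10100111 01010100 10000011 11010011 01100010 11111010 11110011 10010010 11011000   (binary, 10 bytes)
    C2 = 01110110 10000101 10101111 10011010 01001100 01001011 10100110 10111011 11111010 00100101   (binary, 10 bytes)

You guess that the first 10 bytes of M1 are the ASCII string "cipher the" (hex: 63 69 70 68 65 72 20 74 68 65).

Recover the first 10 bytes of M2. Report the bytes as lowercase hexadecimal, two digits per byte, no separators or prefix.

304b8b71fa5b7c3c0098

First, C1 ⊕ C2 = (M1 ⊕ K) ⊕ (M2 ⊕ K) = M1 ⊕ M2, so the key drops out. Then M2 = (M1 ⊕ M2) ⊕ M1 over the first 10 bytes.
byte 0: (25 XOR 76) XOR 63 = 53 XOR 63 = 30
byte 1: (a7 XOR 85) XOR 69 = 22 XOR 69 = 4b
byte 2: (54 XOR af) XOR 70 = fb XOR 70 = 8b
byte 3: (83 XOR 9a) XOR 68 = 19 XOR 68 = 71
byte 4: (d3 XOR 4c) XOR 65 = 9f XOR 65 = fa
byte 5: (62 XOR 4b) XOR 72 = 29 XOR 72 = 5b
byte 6: (fa XOR a6) XOR 20 = 5c XOR 20 = 7c
byte 7: (f3 XOR bb) XOR 74 = 48 XOR 74 = 3c
byte 8: (92 XOR fa) XOR 68 = 68 XOR 68 = 00
byte 9: (d8 XOR 25) XOR 65 = fd XOR 65 = 98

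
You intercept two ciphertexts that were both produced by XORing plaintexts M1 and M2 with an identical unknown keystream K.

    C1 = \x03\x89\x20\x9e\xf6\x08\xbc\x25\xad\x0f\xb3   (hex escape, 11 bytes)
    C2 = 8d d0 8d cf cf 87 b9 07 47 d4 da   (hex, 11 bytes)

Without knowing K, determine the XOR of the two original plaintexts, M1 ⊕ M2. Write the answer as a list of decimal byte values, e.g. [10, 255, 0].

[142, 89, 173, 81, 57, 143, 5, 34, 234, 219, 105]

C1 ⊕ C2 = (M1 ⊕ K) ⊕ (M2 ⊕ K) = M1 ⊕ M2 — the shared key cancels under XOR.
00000011 ^ 10001101 = 10001110
10001001 ^ 11010000 = 01011001
00100000 ^ 10001101 = 10101101
10011110 ^ 11001111 = 01010001
11110110 ^ 11001111 = 00111001
00001000 ^ 10000111 = 10001111
10111100 ^ 10111001 = 00000101
00100101 ^ 00000111 = 00100010
10101101 ^ 01000111 = 11101010
00001111 ^ 11010100 = 11011011
10110011 ^ 11011010 = 01101001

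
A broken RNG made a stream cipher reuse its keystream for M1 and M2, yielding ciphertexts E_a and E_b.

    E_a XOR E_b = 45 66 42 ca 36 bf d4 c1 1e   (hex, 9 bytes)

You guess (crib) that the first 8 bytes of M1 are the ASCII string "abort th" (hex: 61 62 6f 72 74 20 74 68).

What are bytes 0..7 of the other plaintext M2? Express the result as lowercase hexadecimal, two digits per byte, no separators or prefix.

24042db8429fa0a9

Since E_a ⊕ E_b = M1 ⊕ M2, XORing with the guessed M1 bytes yields the corresponding M2 bytes: M2 = (E_a ⊕ E_b) ⊕ M1.
45 ^ 61 = 24
66 ^ 62 = 04
42 ^ 6f = 2d
ca ^ 72 = b8
36 ^ 74 = 42
bf ^ 20 = 9f
d4 ^ 74 = a0
c1 ^ 68 = a9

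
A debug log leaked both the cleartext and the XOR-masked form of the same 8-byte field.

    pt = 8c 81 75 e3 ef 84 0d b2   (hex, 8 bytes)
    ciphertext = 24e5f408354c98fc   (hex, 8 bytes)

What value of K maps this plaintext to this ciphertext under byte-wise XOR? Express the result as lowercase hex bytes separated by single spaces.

a8 64 81 eb da c8 95 4e

Since ciphertext = pt ⊕ K, XORing both sides with pt gives K = pt ⊕ ciphertext.
140 XOR  36 = 168
129 XOR 229 = 100
117 XOR 244 = 129
227 XOR   8 = 235
239 XOR  53 = 218
132 XOR  76 = 200
 13 XOR 152 = 149
178 XOR 252 =  78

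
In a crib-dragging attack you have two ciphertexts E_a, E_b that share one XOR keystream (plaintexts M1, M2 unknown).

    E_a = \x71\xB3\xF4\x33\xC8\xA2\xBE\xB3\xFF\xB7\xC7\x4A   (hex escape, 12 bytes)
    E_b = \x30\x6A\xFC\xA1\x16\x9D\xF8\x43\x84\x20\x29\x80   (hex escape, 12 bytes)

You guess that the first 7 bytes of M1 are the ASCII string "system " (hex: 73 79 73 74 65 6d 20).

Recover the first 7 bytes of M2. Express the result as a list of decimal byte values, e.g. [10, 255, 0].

First, E_a ⊕ E_b = (M1 ⊕ K) ⊕ (M2 ⊕ K) = M1 ⊕ M2, so the key drops out. Then M2 = (M1 ⊕ M2) ⊕ M1 over the first 7 bytes.
byte 0: (71 XOR 30) XOR 73 = 41 XOR 73 = 32
byte 1: (b3 XOR 6a) XOR 79 = d9 XOR 79 = a0
byte 2: (f4 XOR fc) XOR 73 = 08 XOR 73 = 7b
byte 3: (33 XOR a1) XOR 74 = 92 XOR 74 = e6
byte 4: (c8 XOR 16) XOR 65 = de XOR 65 = bb
byte 5: (a2 XOR 9d) XOR 6d = 3f XOR 6d = 52
byte 6: (be XOR f8) XOR 20 = 46 XOR 20 = 66

[50, 160, 123, 230, 187, 82, 102]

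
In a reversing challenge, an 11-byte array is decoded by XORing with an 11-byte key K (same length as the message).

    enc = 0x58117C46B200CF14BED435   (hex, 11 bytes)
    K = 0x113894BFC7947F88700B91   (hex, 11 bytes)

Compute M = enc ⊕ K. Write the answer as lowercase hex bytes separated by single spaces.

49 29 e8 f9 75 94 b0 9c ce df a4

 88 ⊕  17 =  73
 17 ⊕  56 =  41
124 ⊕ 148 = 232
 70 ⊕ 191 = 249
178 ⊕ 199 = 117
  0 ⊕ 148 = 148
207 ⊕ 127 = 176
 20 ⊕ 136 = 156
190 ⊕ 112 = 206
212 ⊕  11 = 223
 53 ⊕ 145 = 164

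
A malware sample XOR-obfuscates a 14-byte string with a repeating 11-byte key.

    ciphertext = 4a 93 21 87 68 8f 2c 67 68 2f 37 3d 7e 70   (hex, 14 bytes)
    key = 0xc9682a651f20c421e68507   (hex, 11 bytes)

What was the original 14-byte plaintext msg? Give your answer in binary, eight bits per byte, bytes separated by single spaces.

The 11-byte key repeats, so the effective keystream is c9 68 2a 65 1f 20 c4 21 e6 85 07 c9 68 2a.
byte 0: 01001010 ⊕ 11001001 = 10000011
byte 1: 10010011 ⊕ 01101000 = 11111011
byte 2: 00100001 ⊕ 00101010 = 00001011
byte 3: 10000111 ⊕ 01100101 = 11100010
byte 4: 01101000 ⊕ 00011111 = 01110111
byte 5: 10001111 ⊕ 00100000 = 10101111
byte 6: 00101100 ⊕ 11000100 = 11101000
byte 7: 01100111 ⊕ 00100001 = 01000110
byte 8: 01101000 ⊕ 11100110 = 10001110
byte 9: 00101111 ⊕ 10000101 = 10101010
byte 10: 00110111 ⊕ 00000111 = 00110000
byte 11: 00111101 ⊕ 11001001 = 11110100
byte 12: 01111110 ⊕ 01101000 = 00010110
byte 13: 01110000 ⊕ 00101010 = 01011010

10000011 11111011 00001011 11100010 01110111 10101111 11101000 01000110 10001110 10101010 00110000 11110100 00010110 01011010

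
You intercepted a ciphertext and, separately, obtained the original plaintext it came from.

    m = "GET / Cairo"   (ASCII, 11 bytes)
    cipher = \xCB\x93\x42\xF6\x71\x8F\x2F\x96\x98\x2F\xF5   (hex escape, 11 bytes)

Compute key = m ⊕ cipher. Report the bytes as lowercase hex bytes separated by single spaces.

Since cipher = m ⊕ key, XORing both sides with m gives key = m ⊕ cipher.
01000111 ^ 11001011 = 10001100
01000101 ^ 10010011 = 11010110
01010100 ^ 01000010 = 00010110
00100000 ^ 11110110 = 11010110
00101111 ^ 01110001 = 01011110
00100000 ^ 10001111 = 10101111
01000011 ^ 00101111 = 01101100
01100001 ^ 10010110 = 11110111
01101001 ^ 10011000 = 11110001
01110010 ^ 00101111 = 01011101
01101111 ^ 11110101 = 10011010

8c d6 16 d6 5e af 6c f7 f1 5d 9a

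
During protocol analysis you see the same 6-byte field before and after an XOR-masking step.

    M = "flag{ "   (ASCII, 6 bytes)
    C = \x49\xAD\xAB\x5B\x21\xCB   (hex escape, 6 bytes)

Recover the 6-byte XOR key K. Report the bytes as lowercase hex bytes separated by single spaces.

Since C = M ⊕ K, XORing both sides with M gives K = M ⊕ C.
66 ⊕ 49 = 2f
6c ⊕ ad = c1
61 ⊕ ab = ca
67 ⊕ 5b = 3c
7b ⊕ 21 = 5a
20 ⊕ cb = eb

2f c1 ca 3c 5a eb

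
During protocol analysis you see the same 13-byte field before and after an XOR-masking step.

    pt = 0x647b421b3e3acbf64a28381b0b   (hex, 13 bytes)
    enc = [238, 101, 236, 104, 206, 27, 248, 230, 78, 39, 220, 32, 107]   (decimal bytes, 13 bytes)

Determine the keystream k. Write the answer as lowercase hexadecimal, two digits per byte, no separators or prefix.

8a1eae73f0213310040fe43b60

Since enc = pt ⊕ k, XORing both sides with pt gives k = pt ⊕ enc.
01100100 XOR 11101110 = 10001010
01111011 XOR 01100101 = 00011110
01000010 XOR 11101100 = 10101110
00011011 XOR 01101000 = 01110011
00111110 XOR 11001110 = 11110000
00111010 XOR 00011011 = 00100001
11001011 XOR 11111000 = 00110011
11110110 XOR 11100110 = 00010000
01001010 XOR 01001110 = 00000100
00101000 XOR 00100111 = 00001111
00111000 XOR 11011100 = 11100100
00011011 XOR 00100000 = 00111011
00001011 XOR 01101011 = 01100000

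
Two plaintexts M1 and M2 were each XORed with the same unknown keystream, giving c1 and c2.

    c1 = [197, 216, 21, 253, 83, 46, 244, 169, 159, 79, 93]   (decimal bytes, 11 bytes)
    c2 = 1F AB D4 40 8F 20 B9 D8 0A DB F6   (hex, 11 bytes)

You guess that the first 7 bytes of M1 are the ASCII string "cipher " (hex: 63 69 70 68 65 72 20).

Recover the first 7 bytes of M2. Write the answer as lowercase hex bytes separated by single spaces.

First, c1 ⊕ c2 = (M1 ⊕ K) ⊕ (M2 ⊕ K) = M1 ⊕ M2, so the key drops out. Then M2 = (M1 ⊕ M2) ⊕ M1 over the first 7 bytes.
byte 0: (c5 ⊕ 1f) ⊕ 63 = da ⊕ 63 = b9
byte 1: (d8 ⊕ ab) ⊕ 69 = 73 ⊕ 69 = 1a
byte 2: (15 ⊕ d4) ⊕ 70 = c1 ⊕ 70 = b1
byte 3: (fd ⊕ 40) ⊕ 68 = bd ⊕ 68 = d5
byte 4: (53 ⊕ 8f) ⊕ 65 = dc ⊕ 65 = b9
byte 5: (2e ⊕ 20) ⊕ 72 = 0e ⊕ 72 = 7c
byte 6: (f4 ⊕ b9) ⊕ 20 = 4d ⊕ 20 = 6d

b9 1a b1 d5 b9 7c 6d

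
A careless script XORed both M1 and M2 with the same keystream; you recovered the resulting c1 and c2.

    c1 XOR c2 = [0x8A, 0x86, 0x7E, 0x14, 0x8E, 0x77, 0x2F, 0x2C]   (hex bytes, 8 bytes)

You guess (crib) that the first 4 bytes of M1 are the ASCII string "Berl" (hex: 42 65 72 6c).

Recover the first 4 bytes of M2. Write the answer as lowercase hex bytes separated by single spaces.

Since c1 ⊕ c2 = M1 ⊕ M2, XORing with the guessed M1 bytes yields the corresponding M2 bytes: M2 = (c1 ⊕ c2) ⊕ M1.
8a ^ 42 = c8
86 ^ 65 = e3
7e ^ 72 = 0c
14 ^ 6c = 78

c8 e3 0c 78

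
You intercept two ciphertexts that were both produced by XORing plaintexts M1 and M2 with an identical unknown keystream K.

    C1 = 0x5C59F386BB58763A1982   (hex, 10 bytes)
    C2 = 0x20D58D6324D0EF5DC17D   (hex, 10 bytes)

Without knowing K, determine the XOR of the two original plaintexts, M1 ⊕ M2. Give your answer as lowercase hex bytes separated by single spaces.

7c 8c 7e e5 9f 88 99 67 d8 ff

C1 ⊕ C2 = (M1 ⊕ K) ⊕ (M2 ⊕ K) = M1 ⊕ M2 — the shared key cancels under XOR.
byte 0: 5c XOR 20 = 7c
byte 1: 59 XOR d5 = 8c
byte 2: f3 XOR 8d = 7e
byte 3: 86 XOR 63 = e5
byte 4: bb XOR 24 = 9f
byte 5: 58 XOR d0 = 88
byte 6: 76 XOR ef = 99
byte 7: 3a XOR 5d = 67
byte 8: 19 XOR c1 = d8
byte 9: 82 XOR 7d = ff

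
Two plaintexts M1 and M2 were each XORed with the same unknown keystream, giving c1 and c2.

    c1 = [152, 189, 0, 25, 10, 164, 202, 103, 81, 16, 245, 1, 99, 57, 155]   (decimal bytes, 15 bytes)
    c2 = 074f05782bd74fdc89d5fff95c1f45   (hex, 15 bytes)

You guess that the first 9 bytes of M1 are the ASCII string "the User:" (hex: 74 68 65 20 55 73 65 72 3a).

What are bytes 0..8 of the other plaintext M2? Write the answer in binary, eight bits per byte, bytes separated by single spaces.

11101011 10011010 01100000 01000001 01110100 00000000 11100000 11001001 11100010

First, c1 ⊕ c2 = (M1 ⊕ K) ⊕ (M2 ⊕ K) = M1 ⊕ M2, so the key drops out. Then M2 = (M1 ⊕ M2) ⊕ M1 over the first 9 bytes.
byte 0: (98 XOR 07) XOR 74 = 9f XOR 74 = eb
byte 1: (bd XOR 4f) XOR 68 = f2 XOR 68 = 9a
byte 2: (00 XOR 05) XOR 65 = 05 XOR 65 = 60
byte 3: (19 XOR 78) XOR 20 = 61 XOR 20 = 41
byte 4: (0a XOR 2b) XOR 55 = 21 XOR 55 = 74
byte 5: (a4 XOR d7) XOR 73 = 73 XOR 73 = 00
byte 6: (ca XOR 4f) XOR 65 = 85 XOR 65 = e0
byte 7: (67 XOR dc) XOR 72 = bb XOR 72 = c9
byte 8: (51 XOR 89) XOR 3a = d8 XOR 3a = e2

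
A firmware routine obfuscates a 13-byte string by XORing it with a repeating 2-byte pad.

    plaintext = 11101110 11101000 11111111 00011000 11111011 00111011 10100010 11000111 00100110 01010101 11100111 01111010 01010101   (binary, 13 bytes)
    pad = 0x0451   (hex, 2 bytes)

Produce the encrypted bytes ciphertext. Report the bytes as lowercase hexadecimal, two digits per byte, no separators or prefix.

The 2-byte key repeats, so the effective keystream is 04 51 04 51 04 51 04 51 04 51 04 51 04.
byte 0: ee ^ 04 = ea
byte 1: e8 ^ 51 = b9
byte 2: ff ^ 04 = fb
byte 3: 18 ^ 51 = 49
byte 4: fb ^ 04 = ff
byte 5: 3b ^ 51 = 6a
byte 6: a2 ^ 04 = a6
byte 7: c7 ^ 51 = 96
byte 8: 26 ^ 04 = 22
byte 9: 55 ^ 51 = 04
byte 10: e7 ^ 04 = e3
byte 11: 7a ^ 51 = 2b
byte 12: 55 ^ 04 = 51

eab9fb49ff6aa6962204e32b51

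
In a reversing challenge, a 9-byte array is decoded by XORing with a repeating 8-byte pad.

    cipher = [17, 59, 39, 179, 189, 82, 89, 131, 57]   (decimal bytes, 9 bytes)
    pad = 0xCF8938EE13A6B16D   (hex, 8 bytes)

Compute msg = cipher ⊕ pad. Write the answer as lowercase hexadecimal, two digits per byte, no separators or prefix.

The 8-byte key repeats, so the effective keystream is cf 89 38 ee 13 a6 b1 6d cf.
byte 0: 00010001 ^ 11001111 = 11011110
byte 1: 00111011 ^ 10001001 = 10110010
byte 2: 00100111 ^ 00111000 = 00011111
byte 3: 10110011 ^ 11101110 = 01011101
byte 4: 10111101 ^ 00010011 = 10101110
byte 5: 01010010 ^ 10100110 = 11110100
byte 6: 01011001 ^ 10110001 = 11101000
byte 7: 10000011 ^ 01101101 = 11101110
byte 8: 00111001 ^ 11001111 = 11110110

deb21f5daef4e8eef6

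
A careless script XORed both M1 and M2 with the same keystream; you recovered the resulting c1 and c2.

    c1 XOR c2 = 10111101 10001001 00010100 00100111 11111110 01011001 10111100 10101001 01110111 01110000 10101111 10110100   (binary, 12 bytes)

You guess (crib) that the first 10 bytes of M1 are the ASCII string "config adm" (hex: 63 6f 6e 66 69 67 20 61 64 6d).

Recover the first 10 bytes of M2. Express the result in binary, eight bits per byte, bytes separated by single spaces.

11011110 11100110 01111010 01000001 10010111 00111110 10011100 11001000 00010011 00011101

Since c1 ⊕ c2 = M1 ⊕ M2, XORing with the guessed M1 bytes yields the corresponding M2 bytes: M2 = (c1 ⊕ c2) ⊕ M1.
bd ^ 63 = de
89 ^ 6f = e6
14 ^ 6e = 7a
27 ^ 66 = 41
fe ^ 69 = 97
59 ^ 67 = 3e
bc ^ 20 = 9c
a9 ^ 61 = c8
77 ^ 64 = 13
70 ^ 6d = 1d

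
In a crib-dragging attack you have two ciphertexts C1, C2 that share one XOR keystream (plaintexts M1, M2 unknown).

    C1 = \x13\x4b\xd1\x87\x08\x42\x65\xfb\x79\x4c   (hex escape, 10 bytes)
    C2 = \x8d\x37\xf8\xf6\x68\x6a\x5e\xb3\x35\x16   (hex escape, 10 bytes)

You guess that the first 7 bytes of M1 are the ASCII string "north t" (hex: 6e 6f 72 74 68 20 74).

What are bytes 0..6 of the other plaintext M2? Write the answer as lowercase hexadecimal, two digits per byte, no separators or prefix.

First, C1 ⊕ C2 = (M1 ⊕ K) ⊕ (M2 ⊕ K) = M1 ⊕ M2, so the key drops out. Then M2 = (M1 ⊕ M2) ⊕ M1 over the first 7 bytes.
byte 0: (13 xor 8d) xor 6e = 9e xor 6e = f0
byte 1: (4b xor 37) xor 6f = 7c xor 6f = 13
byte 2: (d1 xor f8) xor 72 = 29 xor 72 = 5b
byte 3: (87 xor f6) xor 74 = 71 xor 74 = 05
byte 4: (08 xor 68) xor 68 = 60 xor 68 = 08
byte 5: (42 xor 6a) xor 20 = 28 xor 20 = 08
byte 6: (65 xor 5e) xor 74 = 3b xor 74 = 4f

f0135b0508084f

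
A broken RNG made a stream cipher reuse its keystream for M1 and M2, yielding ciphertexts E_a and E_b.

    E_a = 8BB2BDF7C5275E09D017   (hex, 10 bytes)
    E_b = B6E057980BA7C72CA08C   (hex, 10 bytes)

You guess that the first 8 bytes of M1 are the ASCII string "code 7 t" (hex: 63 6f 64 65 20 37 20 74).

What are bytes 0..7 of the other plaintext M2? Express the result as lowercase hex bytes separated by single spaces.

First, E_a ⊕ E_b = (M1 ⊕ K) ⊕ (M2 ⊕ K) = M1 ⊕ M2, so the key drops out. Then M2 = (M1 ⊕ M2) ⊕ M1 over the first 8 bytes.
byte 0: (8b ^ b6) ^ 63 = 3d ^ 63 = 5e
byte 1: (b2 ^ e0) ^ 6f = 52 ^ 6f = 3d
byte 2: (bd ^ 57) ^ 64 = ea ^ 64 = 8e
byte 3: (f7 ^ 98) ^ 65 = 6f ^ 65 = 0a
byte 4: (c5 ^ 0b) ^ 20 = ce ^ 20 = ee
byte 5: (27 ^ a7) ^ 37 = 80 ^ 37 = b7
byte 6: (5e ^ c7) ^ 20 = 99 ^ 20 = b9
byte 7: (09 ^ 2c) ^ 74 = 25 ^ 74 = 51

5e 3d 8e 0a ee b7 b9 51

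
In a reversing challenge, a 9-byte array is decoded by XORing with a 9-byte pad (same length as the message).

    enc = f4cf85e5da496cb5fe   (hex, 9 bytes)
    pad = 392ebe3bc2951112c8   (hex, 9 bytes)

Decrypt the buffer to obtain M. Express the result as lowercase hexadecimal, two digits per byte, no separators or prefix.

cde13bde18dc7da736

XOR is its own inverse, so applying the key byte-wise gives the result directly.
f4 ⊕ 39 = cd
cf ⊕ 2e = e1
85 ⊕ be = 3b
e5 ⊕ 3b = de
da ⊕ c2 = 18
49 ⊕ 95 = dc
6c ⊕ 11 = 7d
b5 ⊕ 12 = a7
fe ⊕ c8 = 36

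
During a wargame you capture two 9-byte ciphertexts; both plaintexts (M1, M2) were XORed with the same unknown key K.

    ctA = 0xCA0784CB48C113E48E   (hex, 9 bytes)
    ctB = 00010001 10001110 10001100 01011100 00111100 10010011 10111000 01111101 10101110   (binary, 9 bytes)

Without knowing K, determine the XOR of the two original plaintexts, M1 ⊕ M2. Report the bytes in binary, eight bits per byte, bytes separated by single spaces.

ctA ⊕ ctB = (M1 ⊕ K) ⊕ (M2 ⊕ K) = M1 ⊕ M2 — the shared key cancels under XOR.
11001010 XOR 00010001 = 11011011
00000111 XOR 10001110 = 10001001
10000100 XOR 10001100 = 00001000
11001011 XOR 01011100 = 10010111
01001000 XOR 00111100 = 01110100
11000001 XOR 10010011 = 01010010
00010011 XOR 10111000 = 10101011
11100100 XOR 01111101 = 10011001
10001110 XOR 10101110 = 00100000

11011011 10001001 00001000 10010111 01110100 01010010 10101011 10011001 00100000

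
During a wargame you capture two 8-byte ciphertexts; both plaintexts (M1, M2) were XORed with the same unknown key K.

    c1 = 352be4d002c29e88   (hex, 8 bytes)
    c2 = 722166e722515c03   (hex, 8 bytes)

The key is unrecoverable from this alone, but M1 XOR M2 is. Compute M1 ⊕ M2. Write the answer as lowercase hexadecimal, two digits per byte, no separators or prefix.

470a82372093c28b

c1 ⊕ c2 = (M1 ⊕ K) ⊕ (M2 ⊕ K) = M1 ⊕ M2 — the shared key cancels under XOR.
byte 0: 35 xor 72 = 47
byte 1: 2b xor 21 = 0a
byte 2: e4 xor 66 = 82
byte 3: d0 xor e7 = 37
byte 4: 02 xor 22 = 20
byte 5: c2 xor 51 = 93
byte 6: 9e xor 5c = c2
byte 7: 88 xor 03 = 8b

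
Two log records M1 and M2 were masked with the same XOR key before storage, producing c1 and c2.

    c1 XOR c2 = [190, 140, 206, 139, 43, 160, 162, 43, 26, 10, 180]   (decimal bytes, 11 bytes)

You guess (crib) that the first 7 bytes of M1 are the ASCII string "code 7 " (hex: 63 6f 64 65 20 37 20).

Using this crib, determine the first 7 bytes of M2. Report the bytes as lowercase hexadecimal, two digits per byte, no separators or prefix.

dde3aaee0b9782

Since c1 ⊕ c2 = M1 ⊕ M2, XORing with the guessed M1 bytes yields the corresponding M2 bytes: M2 = (c1 ⊕ c2) ⊕ M1.
byte 0: be XOR 63 = dd
byte 1: 8c XOR 6f = e3
byte 2: ce XOR 64 = aa
byte 3: 8b XOR 65 = ee
byte 4: 2b XOR 20 = 0b
byte 5: a0 XOR 37 = 97
byte 6: a2 XOR 20 = 82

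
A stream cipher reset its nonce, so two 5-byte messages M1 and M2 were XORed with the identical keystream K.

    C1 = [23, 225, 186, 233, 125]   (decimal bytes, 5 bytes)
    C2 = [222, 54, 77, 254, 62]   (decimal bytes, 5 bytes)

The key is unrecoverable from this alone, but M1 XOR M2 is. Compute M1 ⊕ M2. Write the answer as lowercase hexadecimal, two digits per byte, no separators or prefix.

C1 ⊕ C2 = (M1 ⊕ K) ⊕ (M2 ⊕ K) = M1 ⊕ M2 — the shared key cancels under XOR.
17 ^ de = c9
e1 ^ 36 = d7
ba ^ 4d = f7
e9 ^ fe = 17
7d ^ 3e = 43

c9d7f71743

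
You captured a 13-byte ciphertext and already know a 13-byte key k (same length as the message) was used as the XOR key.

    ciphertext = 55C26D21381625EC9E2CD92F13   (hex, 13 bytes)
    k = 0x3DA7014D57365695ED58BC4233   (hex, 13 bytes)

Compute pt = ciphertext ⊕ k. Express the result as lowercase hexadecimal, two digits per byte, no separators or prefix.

XOR is its own inverse, so applying the key byte-wise gives the result directly.
55 XOR 3d = 68
c2 XOR a7 = 65
6d XOR 01 = 6c
21 XOR 4d = 6c
38 XOR 57 = 6f
16 XOR 36 = 20
25 XOR 56 = 73
ec XOR 95 = 79
9e XOR ed = 73
2c XOR 58 = 74
d9 XOR bc = 65
2f XOR 42 = 6d
13 XOR 33 = 20

68656c6c6f2073797374656d20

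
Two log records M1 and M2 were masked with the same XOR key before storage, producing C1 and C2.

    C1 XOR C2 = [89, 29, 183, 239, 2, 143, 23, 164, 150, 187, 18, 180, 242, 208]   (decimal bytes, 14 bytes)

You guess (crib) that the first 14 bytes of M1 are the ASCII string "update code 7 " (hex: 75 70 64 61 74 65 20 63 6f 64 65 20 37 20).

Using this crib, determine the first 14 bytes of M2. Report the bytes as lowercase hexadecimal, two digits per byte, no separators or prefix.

Since C1 ⊕ C2 = M1 ⊕ M2, XORing with the guessed M1 bytes yields the corresponding M2 bytes: M2 = (C1 ⊕ C2) ⊕ M1.
59 XOR 75 = 2c
1d XOR 70 = 6d
b7 XOR 64 = d3
ef XOR 61 = 8e
02 XOR 74 = 76
8f XOR 65 = ea
17 XOR 20 = 37
a4 XOR 63 = c7
96 XOR 6f = f9
bb XOR 64 = df
12 XOR 65 = 77
b4 XOR 20 = 94
f2 XOR 37 = c5
d0 XOR 20 = f0

2c6dd38e76ea37c7f9df7794c5f0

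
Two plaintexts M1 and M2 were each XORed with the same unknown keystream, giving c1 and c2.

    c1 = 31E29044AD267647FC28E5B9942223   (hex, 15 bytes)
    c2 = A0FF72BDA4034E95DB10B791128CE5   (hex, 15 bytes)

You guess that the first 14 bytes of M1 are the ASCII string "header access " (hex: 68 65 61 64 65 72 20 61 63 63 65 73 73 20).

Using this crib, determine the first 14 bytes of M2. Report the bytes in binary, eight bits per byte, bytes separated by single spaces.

11111001 01111000 10000011 10011101 01101100 01010111 00011000 10110011 01000100 01011011 00110111 01011011 11110101 10001110

First, c1 ⊕ c2 = (M1 ⊕ K) ⊕ (M2 ⊕ K) = M1 ⊕ M2, so the key drops out. Then M2 = (M1 ⊕ M2) ⊕ M1 over the first 14 bytes.
byte 0: (31 ^ a0) ^ 68 = 91 ^ 68 = f9
byte 1: (e2 ^ ff) ^ 65 = 1d ^ 65 = 78
byte 2: (90 ^ 72) ^ 61 = e2 ^ 61 = 83
byte 3: (44 ^ bd) ^ 64 = f9 ^ 64 = 9d
byte 4: (ad ^ a4) ^ 65 = 09 ^ 65 = 6c
byte 5: (26 ^ 03) ^ 72 = 25 ^ 72 = 57
byte 6: (76 ^ 4e) ^ 20 = 38 ^ 20 = 18
byte 7: (47 ^ 95) ^ 61 = d2 ^ 61 = b3
byte 8: (fc ^ db) ^ 63 = 27 ^ 63 = 44
byte 9: (28 ^ 10) ^ 63 = 38 ^ 63 = 5b
byte 10: (e5 ^ b7) ^ 65 = 52 ^ 65 = 37
byte 11: (b9 ^ 91) ^ 73 = 28 ^ 73 = 5b
byte 12: (94 ^ 12) ^ 73 = 86 ^ 73 = f5
byte 13: (22 ^ 8c) ^ 20 = ae ^ 20 = 8e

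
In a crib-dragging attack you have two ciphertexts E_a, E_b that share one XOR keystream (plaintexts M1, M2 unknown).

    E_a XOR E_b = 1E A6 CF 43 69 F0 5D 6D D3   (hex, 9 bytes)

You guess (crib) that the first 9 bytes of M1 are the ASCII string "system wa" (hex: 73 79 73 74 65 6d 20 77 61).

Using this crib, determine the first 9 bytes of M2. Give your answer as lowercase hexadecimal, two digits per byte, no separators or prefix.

6ddfbc370c9d7d1ab2

Since E_a ⊕ E_b = M1 ⊕ M2, XORing with the guessed M1 bytes yields the corresponding M2 bytes: M2 = (E_a ⊕ E_b) ⊕ M1.
byte 0: 1e ^ 73 = 6d
byte 1: a6 ^ 79 = df
byte 2: cf ^ 73 = bc
byte 3: 43 ^ 74 = 37
byte 4: 69 ^ 65 = 0c
byte 5: f0 ^ 6d = 9d
byte 6: 5d ^ 20 = 7d
byte 7: 6d ^ 77 = 1a
byte 8: d3 ^ 61 = b2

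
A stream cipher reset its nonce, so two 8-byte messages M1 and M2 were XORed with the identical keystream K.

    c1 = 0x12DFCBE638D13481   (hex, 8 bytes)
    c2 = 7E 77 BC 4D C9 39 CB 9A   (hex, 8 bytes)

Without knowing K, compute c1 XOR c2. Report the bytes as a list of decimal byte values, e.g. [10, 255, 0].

c1 ⊕ c2 = (M1 ⊕ K) ⊕ (M2 ⊕ K) = M1 ⊕ M2 — the shared key cancels under XOR.
byte 0: 12 XOR 7e = 6c
byte 1: df XOR 77 = a8
byte 2: cb XOR bc = 77
byte 3: e6 XOR 4d = ab
byte 4: 38 XOR c9 = f1
byte 5: d1 XOR 39 = e8
byte 6: 34 XOR cb = ff
byte 7: 81 XOR 9a = 1b

[108, 168, 119, 171, 241, 232, 255, 27]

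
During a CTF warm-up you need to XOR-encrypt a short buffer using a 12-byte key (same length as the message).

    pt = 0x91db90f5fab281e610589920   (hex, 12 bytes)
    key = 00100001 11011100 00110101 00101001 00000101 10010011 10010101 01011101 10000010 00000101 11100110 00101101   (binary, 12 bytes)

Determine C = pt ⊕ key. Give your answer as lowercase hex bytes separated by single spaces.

b0 07 a5 dc ff 21 14 bb 92 5d 7f 0d

byte 0: 91 ⊕ 21 = b0
byte 1: db ⊕ dc = 07
byte 2: 90 ⊕ 35 = a5
byte 3: f5 ⊕ 29 = dc
byte 4: fa ⊕ 05 = ff
byte 5: b2 ⊕ 93 = 21
byte 6: 81 ⊕ 95 = 14
byte 7: e6 ⊕ 5d = bb
byte 8: 10 ⊕ 82 = 92
byte 9: 58 ⊕ 05 = 5d
byte 10: 99 ⊕ e6 = 7f
byte 11: 20 ⊕ 2d = 0d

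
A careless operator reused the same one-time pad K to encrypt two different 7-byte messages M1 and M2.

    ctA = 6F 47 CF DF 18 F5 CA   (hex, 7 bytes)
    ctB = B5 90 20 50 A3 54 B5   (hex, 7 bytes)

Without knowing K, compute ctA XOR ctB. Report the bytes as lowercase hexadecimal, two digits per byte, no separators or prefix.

ctA ⊕ ctB = (M1 ⊕ K) ⊕ (M2 ⊕ K) = M1 ⊕ M2 — the shared key cancels under XOR.
byte 0: 6f XOR b5 = da
byte 1: 47 XOR 90 = d7
byte 2: cf XOR 20 = ef
byte 3: df XOR 50 = 8f
byte 4: 18 XOR a3 = bb
byte 5: f5 XOR 54 = a1
byte 6: ca XOR b5 = 7f

dad7ef8fbba17f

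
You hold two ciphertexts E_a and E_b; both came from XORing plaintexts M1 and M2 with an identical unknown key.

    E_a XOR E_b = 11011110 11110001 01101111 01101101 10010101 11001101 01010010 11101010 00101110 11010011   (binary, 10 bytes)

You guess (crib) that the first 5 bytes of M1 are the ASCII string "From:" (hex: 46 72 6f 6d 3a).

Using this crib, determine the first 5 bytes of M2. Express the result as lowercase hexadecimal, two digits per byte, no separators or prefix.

Since E_a ⊕ E_b = M1 ⊕ M2, XORing with the guessed M1 bytes yields the corresponding M2 bytes: M2 = (E_a ⊕ E_b) ⊕ M1.
11011110 XOR 01000110 = 10011000
11110001 XOR 01110010 = 10000011
01101111 XOR 01101111 = 00000000
01101101 XOR 01101101 = 00000000
10010101 XOR 00111010 = 10101111

98830000af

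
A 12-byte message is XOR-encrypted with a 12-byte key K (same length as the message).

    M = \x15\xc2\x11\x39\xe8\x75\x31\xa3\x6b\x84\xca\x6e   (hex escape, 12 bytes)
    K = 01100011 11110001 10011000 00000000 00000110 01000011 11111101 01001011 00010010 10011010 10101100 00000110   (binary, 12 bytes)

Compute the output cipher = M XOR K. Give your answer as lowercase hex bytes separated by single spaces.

XOR is its own inverse, so applying the key byte-wise gives the result directly.
00010101 xor 01100011 = 01110110
11000010 xor 11110001 = 00110011
00010001 xor 10011000 = 10001001
00111001 xor 00000000 = 00111001
11101000 xor 00000110 = 11101110
01110101 xor 01000011 = 00110110
00110001 xor 11111101 = 11001100
10100011 xor 01001011 = 11101000
01101011 xor 00010010 = 01111001
10000100 xor 10011010 = 00011110
11001010 xor 10101100 = 01100110
01101110 xor 00000110 = 01101000

76 33 89 39 ee 36 cc e8 79 1e 66 68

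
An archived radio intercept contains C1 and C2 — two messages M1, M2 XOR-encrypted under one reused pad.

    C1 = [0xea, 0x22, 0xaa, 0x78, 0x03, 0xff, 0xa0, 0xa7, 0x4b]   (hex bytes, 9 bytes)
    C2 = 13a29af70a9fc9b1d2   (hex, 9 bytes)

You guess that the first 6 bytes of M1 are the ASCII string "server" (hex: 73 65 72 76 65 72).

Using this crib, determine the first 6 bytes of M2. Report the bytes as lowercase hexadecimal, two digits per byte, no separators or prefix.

8ae542f96c12

First, C1 ⊕ C2 = (M1 ⊕ K) ⊕ (M2 ⊕ K) = M1 ⊕ M2, so the key drops out. Then M2 = (M1 ⊕ M2) ⊕ M1 over the first 6 bytes.
byte 0: (ea ^ 13) ^ 73 = f9 ^ 73 = 8a
byte 1: (22 ^ a2) ^ 65 = 80 ^ 65 = e5
byte 2: (aa ^ 9a) ^ 72 = 30 ^ 72 = 42
byte 3: (78 ^ f7) ^ 76 = 8f ^ 76 = f9
byte 4: (03 ^ 0a) ^ 65 = 09 ^ 65 = 6c
byte 5: (ff ^ 9f) ^ 72 = 60 ^ 72 = 12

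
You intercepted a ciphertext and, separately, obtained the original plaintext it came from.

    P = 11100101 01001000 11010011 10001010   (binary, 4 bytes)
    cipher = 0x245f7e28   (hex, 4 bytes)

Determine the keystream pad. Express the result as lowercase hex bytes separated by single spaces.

c1 17 ad a2

Since cipher = P ⊕ pad, XORing both sides with P gives pad = P ⊕ cipher.
e5 ⊕ 24 = c1
48 ⊕ 5f = 17
d3 ⊕ 7e = ad
8a ⊕ 28 = a2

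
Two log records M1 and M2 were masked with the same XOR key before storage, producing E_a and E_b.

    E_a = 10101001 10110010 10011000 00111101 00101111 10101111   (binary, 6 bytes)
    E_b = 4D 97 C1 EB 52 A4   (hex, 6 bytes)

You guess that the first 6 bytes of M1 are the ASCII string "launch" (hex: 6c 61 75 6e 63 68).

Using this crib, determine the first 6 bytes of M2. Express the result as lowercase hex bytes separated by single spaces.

First, E_a ⊕ E_b = (M1 ⊕ K) ⊕ (M2 ⊕ K) = M1 ⊕ M2, so the key drops out. Then M2 = (M1 ⊕ M2) ⊕ M1 over the first 6 bytes.
byte 0: (a9 xor 4d) xor 6c = e4 xor 6c = 88
byte 1: (b2 xor 97) xor 61 = 25 xor 61 = 44
byte 2: (98 xor c1) xor 75 = 59 xor 75 = 2c
byte 3: (3d xor eb) xor 6e = d6 xor 6e = b8
byte 4: (2f xor 52) xor 63 = 7d xor 63 = 1e
byte 5: (af xor a4) xor 68 = 0b xor 68 = 63

88 44 2c b8 1e 63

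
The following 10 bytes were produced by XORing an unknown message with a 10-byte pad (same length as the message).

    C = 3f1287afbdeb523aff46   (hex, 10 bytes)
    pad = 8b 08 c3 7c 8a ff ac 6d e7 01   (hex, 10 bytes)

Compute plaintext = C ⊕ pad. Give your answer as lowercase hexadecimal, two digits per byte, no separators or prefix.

XOR is its own inverse, so applying the key byte-wise gives the result directly.
3f xor 8b = b4
12 xor 08 = 1a
87 xor c3 = 44
af xor 7c = d3
bd xor 8a = 37
eb xor ff = 14
52 xor ac = fe
3a xor 6d = 57
ff xor e7 = 18
46 xor 01 = 47

b41a44d33714fe571847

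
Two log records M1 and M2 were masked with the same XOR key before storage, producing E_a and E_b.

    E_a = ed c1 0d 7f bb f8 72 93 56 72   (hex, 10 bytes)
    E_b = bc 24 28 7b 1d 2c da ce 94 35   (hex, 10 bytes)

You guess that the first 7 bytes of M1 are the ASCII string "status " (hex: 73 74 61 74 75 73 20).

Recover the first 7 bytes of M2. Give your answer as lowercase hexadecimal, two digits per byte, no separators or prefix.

22914470d3a788

First, E_a ⊕ E_b = (M1 ⊕ K) ⊕ (M2 ⊕ K) = M1 ⊕ M2, so the key drops out. Then M2 = (M1 ⊕ M2) ⊕ M1 over the first 7 bytes.
byte 0: (ed XOR bc) XOR 73 = 51 XOR 73 = 22
byte 1: (c1 XOR 24) XOR 74 = e5 XOR 74 = 91
byte 2: (0d XOR 28) XOR 61 = 25 XOR 61 = 44
byte 3: (7f XOR 7b) XOR 74 = 04 XOR 74 = 70
byte 4: (bb XOR 1d) XOR 75 = a6 XOR 75 = d3
byte 5: (f8 XOR 2c) XOR 73 = d4 XOR 73 = a7
byte 6: (72 XOR da) XOR 20 = a8 XOR 20 = 88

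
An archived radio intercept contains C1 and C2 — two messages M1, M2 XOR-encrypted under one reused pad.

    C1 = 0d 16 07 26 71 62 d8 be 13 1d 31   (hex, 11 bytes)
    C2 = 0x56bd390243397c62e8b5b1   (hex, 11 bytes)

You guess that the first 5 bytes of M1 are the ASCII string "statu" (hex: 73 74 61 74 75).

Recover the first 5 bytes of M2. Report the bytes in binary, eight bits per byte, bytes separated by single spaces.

First, C1 ⊕ C2 = (M1 ⊕ K) ⊕ (M2 ⊕ K) = M1 ⊕ M2, so the key drops out. Then M2 = (M1 ⊕ M2) ⊕ M1 over the first 5 bytes.
byte 0: (0d ⊕ 56) ⊕ 73 = 5b ⊕ 73 = 28
byte 1: (16 ⊕ bd) ⊕ 74 = ab ⊕ 74 = df
byte 2: (07 ⊕ 39) ⊕ 61 = 3e ⊕ 61 = 5f
byte 3: (26 ⊕ 02) ⊕ 74 = 24 ⊕ 74 = 50
byte 4: (71 ⊕ 43) ⊕ 75 = 32 ⊕ 75 = 47

00101000 11011111 01011111 01010000 01000111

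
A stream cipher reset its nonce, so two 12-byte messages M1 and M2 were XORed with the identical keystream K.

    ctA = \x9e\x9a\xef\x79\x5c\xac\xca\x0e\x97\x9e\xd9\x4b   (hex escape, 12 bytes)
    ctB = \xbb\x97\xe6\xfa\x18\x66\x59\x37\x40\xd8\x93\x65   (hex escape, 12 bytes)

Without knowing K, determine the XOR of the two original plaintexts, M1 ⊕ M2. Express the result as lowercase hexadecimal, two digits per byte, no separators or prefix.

ctA ⊕ ctB = (M1 ⊕ K) ⊕ (M2 ⊕ K) = M1 ⊕ M2 — the shared key cancels under XOR.
byte 0: 9e xor bb = 25
byte 1: 9a xor 97 = 0d
byte 2: ef xor e6 = 09
byte 3: 79 xor fa = 83
byte 4: 5c xor 18 = 44
byte 5: ac xor 66 = ca
byte 6: ca xor 59 = 93
byte 7: 0e xor 37 = 39
byte 8: 97 xor 40 = d7
byte 9: 9e xor d8 = 46
byte 10: d9 xor 93 = 4a
byte 11: 4b xor 65 = 2e

250d098344ca9339d7464a2e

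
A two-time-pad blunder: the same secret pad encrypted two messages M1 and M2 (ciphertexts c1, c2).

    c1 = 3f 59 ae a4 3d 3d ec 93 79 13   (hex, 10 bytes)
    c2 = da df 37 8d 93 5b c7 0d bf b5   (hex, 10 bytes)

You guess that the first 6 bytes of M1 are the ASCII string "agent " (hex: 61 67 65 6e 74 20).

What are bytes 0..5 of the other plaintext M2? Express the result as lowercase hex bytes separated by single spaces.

First, c1 ⊕ c2 = (M1 ⊕ K) ⊕ (M2 ⊕ K) = M1 ⊕ M2, so the key drops out. Then M2 = (M1 ⊕ M2) ⊕ M1 over the first 6 bytes.
byte 0: (3f XOR da) XOR 61 = e5 XOR 61 = 84
byte 1: (59 XOR df) XOR 67 = 86 XOR 67 = e1
byte 2: (ae XOR 37) XOR 65 = 99 XOR 65 = fc
byte 3: (a4 XOR 8d) XOR 6e = 29 XOR 6e = 47
byte 4: (3d XOR 93) XOR 74 = ae XOR 74 = da
byte 5: (3d XOR 5b) XOR 20 = 66 XOR 20 = 46

84 e1 fc 47 da 46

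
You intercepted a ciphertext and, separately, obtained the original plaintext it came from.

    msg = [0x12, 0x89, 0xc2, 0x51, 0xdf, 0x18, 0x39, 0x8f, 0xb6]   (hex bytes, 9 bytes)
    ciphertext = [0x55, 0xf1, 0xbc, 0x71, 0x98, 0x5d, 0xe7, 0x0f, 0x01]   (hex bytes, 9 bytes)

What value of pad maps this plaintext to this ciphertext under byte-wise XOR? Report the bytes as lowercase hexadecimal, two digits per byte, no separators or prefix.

Since ciphertext = msg ⊕ pad, XORing both sides with msg gives pad = msg ⊕ ciphertext.
byte 0: 12 ⊕ 55 = 47
byte 1: 89 ⊕ f1 = 78
byte 2: c2 ⊕ bc = 7e
byte 3: 51 ⊕ 71 = 20
byte 4: df ⊕ 98 = 47
byte 5: 18 ⊕ 5d = 45
byte 6: 39 ⊕ e7 = de
byte 7: 8f ⊕ 0f = 80
byte 8: b6 ⊕ 01 = b7

47787e204745de80b7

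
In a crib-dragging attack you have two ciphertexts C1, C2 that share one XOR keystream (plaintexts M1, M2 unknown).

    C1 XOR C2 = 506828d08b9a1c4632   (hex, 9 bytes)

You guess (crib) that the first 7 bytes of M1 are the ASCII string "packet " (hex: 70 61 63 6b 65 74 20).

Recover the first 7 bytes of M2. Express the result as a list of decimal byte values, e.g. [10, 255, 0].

[32, 9, 75, 187, 238, 238, 60]

Since C1 ⊕ C2 = M1 ⊕ M2, XORing with the guessed M1 bytes yields the corresponding M2 bytes: M2 = (C1 ⊕ C2) ⊕ M1.
byte 0: 50 XOR 70 = 20
byte 1: 68 XOR 61 = 09
byte 2: 28 XOR 63 = 4b
byte 3: d0 XOR 6b = bb
byte 4: 8b XOR 65 = ee
byte 5: 9a XOR 74 = ee
byte 6: 1c XOR 20 = 3c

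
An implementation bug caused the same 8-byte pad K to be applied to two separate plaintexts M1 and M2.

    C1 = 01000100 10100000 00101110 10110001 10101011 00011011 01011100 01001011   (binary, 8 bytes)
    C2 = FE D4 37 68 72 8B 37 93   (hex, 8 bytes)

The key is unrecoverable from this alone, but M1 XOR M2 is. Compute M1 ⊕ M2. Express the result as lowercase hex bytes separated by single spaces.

ba 74 19 d9 d9 90 6b d8

C1 ⊕ C2 = (M1 ⊕ K) ⊕ (M2 ⊕ K) = M1 ⊕ M2 — the shared key cancels under XOR.
44 XOR fe = ba
a0 XOR d4 = 74
2e XOR 37 = 19
b1 XOR 68 = d9
ab XOR 72 = d9
1b XOR 8b = 90
5c XOR 37 = 6b
4b XOR 93 = d8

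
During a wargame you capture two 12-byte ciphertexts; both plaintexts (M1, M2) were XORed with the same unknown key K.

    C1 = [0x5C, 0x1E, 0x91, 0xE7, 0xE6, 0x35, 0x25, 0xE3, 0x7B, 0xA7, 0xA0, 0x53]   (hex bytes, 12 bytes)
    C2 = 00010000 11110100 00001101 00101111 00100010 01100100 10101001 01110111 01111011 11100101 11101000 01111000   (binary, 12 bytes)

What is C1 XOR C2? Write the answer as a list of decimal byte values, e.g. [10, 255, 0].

C1 ⊕ C2 = (M1 ⊕ K) ⊕ (M2 ⊕ K) = M1 ⊕ M2 — the shared key cancels under XOR.
byte 0:  92 ⊕  16 =  76
byte 1:  30 ⊕ 244 = 234
byte 2: 145 ⊕  13 = 156
byte 3: 231 ⊕  47 = 200
byte 4: 230 ⊕  34 = 196
byte 5:  53 ⊕ 100 =  81
byte 6:  37 ⊕ 169 = 140
byte 7: 227 ⊕ 119 = 148
byte 8: 123 ⊕ 123 =   0
byte 9: 167 ⊕ 229 =  66
byte 10: 160 ⊕ 232 =  72
byte 11:  83 ⊕ 120 =  43

[76, 234, 156, 200, 196, 81, 140, 148, 0, 66, 72, 43]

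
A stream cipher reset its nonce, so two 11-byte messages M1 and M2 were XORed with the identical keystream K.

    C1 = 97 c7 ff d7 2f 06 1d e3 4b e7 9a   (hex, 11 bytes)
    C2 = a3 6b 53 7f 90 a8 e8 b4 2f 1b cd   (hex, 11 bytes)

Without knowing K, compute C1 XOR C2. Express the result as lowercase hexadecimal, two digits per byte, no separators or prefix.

C1 ⊕ C2 = (M1 ⊕ K) ⊕ (M2 ⊕ K) = M1 ⊕ M2 — the shared key cancels under XOR.
97 XOR a3 = 34
c7 XOR 6b = ac
ff XOR 53 = ac
d7 XOR 7f = a8
2f XOR 90 = bf
06 XOR a8 = ae
1d XOR e8 = f5
e3 XOR b4 = 57
4b XOR 2f = 64
e7 XOR 1b = fc
9a XOR cd = 57

34acaca8bfaef55764fc57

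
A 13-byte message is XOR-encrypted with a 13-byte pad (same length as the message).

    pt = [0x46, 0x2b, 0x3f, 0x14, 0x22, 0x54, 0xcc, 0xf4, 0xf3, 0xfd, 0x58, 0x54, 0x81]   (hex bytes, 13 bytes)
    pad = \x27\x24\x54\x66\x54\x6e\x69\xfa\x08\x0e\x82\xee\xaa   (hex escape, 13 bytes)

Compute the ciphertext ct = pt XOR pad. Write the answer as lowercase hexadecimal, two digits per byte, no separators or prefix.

46 ⊕ 27 = 61
2b ⊕ 24 = 0f
3f ⊕ 54 = 6b
14 ⊕ 66 = 72
22 ⊕ 54 = 76
54 ⊕ 6e = 3a
cc ⊕ 69 = a5
f4 ⊕ fa = 0e
f3 ⊕ 08 = fb
fd ⊕ 0e = f3
58 ⊕ 82 = da
54 ⊕ ee = ba
81 ⊕ aa = 2b

610f6b72763aa50efbf3daba2b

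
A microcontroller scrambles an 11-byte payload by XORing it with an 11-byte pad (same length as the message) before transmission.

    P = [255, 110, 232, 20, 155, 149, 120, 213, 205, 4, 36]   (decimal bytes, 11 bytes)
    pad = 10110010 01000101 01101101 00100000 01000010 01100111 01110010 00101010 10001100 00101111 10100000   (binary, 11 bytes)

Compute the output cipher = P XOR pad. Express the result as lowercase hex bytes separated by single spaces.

4d 2b 85 34 d9 f2 0a ff 41 2b 84

11111111 ^ 10110010 = 01001101
01101110 ^ 01000101 = 00101011
11101000 ^ 01101101 = 10000101
00010100 ^ 00100000 = 00110100
10011011 ^ 01000010 = 11011001
10010101 ^ 01100111 = 11110010
01111000 ^ 01110010 = 00001010
11010101 ^ 00101010 = 11111111
11001101 ^ 10001100 = 01000001
00000100 ^ 00101111 = 00101011
00100100 ^ 10100000 = 10000100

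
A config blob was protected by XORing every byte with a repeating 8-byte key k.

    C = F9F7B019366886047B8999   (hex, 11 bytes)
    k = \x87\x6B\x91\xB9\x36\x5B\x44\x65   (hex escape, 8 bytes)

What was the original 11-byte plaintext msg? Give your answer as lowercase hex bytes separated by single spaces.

7e 9c 21 a0 00 33 c2 61 fc e2 08

The 8-byte key repeats, so the effective keystream is 87 6b 91 b9 36 5b 44 65 87 6b 91.
byte 0: f9 ⊕ 87 = 7e
byte 1: f7 ⊕ 6b = 9c
byte 2: b0 ⊕ 91 = 21
byte 3: 19 ⊕ b9 = a0
byte 4: 36 ⊕ 36 = 00
byte 5: 68 ⊕ 5b = 33
byte 6: 86 ⊕ 44 = c2
byte 7: 04 ⊕ 65 = 61
byte 8: 7b ⊕ 87 = fc
byte 9: 89 ⊕ 6b = e2
byte 10: 99 ⊕ 91 = 08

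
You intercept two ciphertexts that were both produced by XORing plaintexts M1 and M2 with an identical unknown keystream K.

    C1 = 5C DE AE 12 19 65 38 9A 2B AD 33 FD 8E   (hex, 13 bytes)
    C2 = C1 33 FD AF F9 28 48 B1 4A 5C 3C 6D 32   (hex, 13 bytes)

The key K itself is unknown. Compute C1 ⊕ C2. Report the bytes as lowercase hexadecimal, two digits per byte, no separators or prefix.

9ded53bde04d702b61f10f90bc

C1 ⊕ C2 = (M1 ⊕ K) ⊕ (M2 ⊕ K) = M1 ⊕ M2 — the shared key cancels under XOR.
5c ⊕ c1 = 9d
de ⊕ 33 = ed
ae ⊕ fd = 53
12 ⊕ af = bd
19 ⊕ f9 = e0
65 ⊕ 28 = 4d
38 ⊕ 48 = 70
9a ⊕ b1 = 2b
2b ⊕ 4a = 61
ad ⊕ 5c = f1
33 ⊕ 3c = 0f
fd ⊕ 6d = 90
8e ⊕ 32 = bc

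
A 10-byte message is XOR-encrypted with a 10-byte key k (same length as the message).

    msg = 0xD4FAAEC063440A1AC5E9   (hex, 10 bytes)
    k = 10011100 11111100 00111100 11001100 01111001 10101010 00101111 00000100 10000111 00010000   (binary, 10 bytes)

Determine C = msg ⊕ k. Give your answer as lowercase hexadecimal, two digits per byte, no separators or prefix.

XOR is its own inverse, so applying the key byte-wise gives the result directly.
d4 xor 9c = 48
fa xor fc = 06
ae xor 3c = 92
c0 xor cc = 0c
63 xor 79 = 1a
44 xor aa = ee
0a xor 2f = 25
1a xor 04 = 1e
c5 xor 87 = 42
e9 xor 10 = f9

4806920c1aee251e42f9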